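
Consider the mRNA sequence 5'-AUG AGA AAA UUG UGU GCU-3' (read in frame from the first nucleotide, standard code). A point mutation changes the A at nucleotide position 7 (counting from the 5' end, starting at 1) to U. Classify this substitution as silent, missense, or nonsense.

nonsense

Position 7 falls in codon 3: AAA → Lys.
After the substitution the codon is UAA → Stop.
The new codon is a stop codon, so this is a nonsense mutation.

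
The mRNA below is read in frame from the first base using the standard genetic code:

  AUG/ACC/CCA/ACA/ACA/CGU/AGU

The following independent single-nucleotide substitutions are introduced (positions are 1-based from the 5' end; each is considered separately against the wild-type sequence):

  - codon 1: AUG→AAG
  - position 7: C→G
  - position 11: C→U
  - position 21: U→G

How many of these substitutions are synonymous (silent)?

Codon 1: AUG (Met) → AAG (Lys) — missense.
Codon 3: CCA (Pro) → GCA (Ala) — missense.
Codon 4: ACA (Thr) → AUA (Ile) — missense.
Codon 7: AGU (Ser) → AGG (Arg) — missense.
Synonymous: 0 of 4.

0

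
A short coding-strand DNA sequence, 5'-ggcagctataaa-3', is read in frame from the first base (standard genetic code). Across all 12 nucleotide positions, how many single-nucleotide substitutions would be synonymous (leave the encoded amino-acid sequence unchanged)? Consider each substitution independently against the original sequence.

Codon 1 (GGC, Gly): 3 synonymous substitutions.
Codon 2 (AGC, Ser): 1 synonymous substitution.
Codon 3 (TAT, Tyr): 1 synonymous substitution.
Codon 4 (AAA, Lys): 1 synonymous substitution.
Total: 3 + 1 + 1 + 1 = 6.

6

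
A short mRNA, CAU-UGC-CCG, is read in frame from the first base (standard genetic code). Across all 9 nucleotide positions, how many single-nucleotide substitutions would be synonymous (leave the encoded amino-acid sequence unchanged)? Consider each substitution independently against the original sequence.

5

Codon 1 (CAU, His): 1 synonymous substitution.
Codon 2 (UGC, Cys): 1 synonymous substitution.
Codon 3 (CCG, Pro): 3 synonymous substitutions.
Total: 1 + 1 + 3 = 5.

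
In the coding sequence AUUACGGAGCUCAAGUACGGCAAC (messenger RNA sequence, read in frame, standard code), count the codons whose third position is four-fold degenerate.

3

Codon 1 AUU (Ile): third position 3-fold.
Codon 2 ACG (Thr): third position 4-fold.
Codon 3 GAG (Glu): third position 2-fold.
Codon 4 CUC (Leu): third position 4-fold.
Codon 5 AAG (Lys): third position 2-fold.
Codon 6 UAC (Tyr): third position 2-fold.
Codon 7 GGC (Gly): third position 4-fold.
Codon 8 AAC (Asn): third position 2-fold.
Four-fold degenerate third positions: 3.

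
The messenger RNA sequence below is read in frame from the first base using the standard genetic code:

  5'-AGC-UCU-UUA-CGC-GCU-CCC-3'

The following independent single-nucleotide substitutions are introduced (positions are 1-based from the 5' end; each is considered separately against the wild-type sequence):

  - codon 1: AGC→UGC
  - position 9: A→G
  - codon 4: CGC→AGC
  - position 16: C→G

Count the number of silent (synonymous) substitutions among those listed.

1

Codon 1: AGC (Ser) → UGC (Cys) — missense.
Codon 3: UUA (Leu) → UUG (Leu) — synonymous.
Codon 4: CGC (Arg) → AGC (Ser) — missense.
Codon 6: CCC (Pro) → GCC (Ala) — missense.
Synonymous: 1 of 4.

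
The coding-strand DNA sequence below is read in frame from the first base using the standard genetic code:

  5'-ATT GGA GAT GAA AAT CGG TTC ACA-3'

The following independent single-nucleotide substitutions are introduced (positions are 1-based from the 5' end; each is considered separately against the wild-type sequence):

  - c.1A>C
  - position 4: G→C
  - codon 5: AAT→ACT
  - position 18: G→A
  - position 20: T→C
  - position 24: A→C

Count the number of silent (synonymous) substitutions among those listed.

Codon 1: ATT (Ile) → CTT (Leu) — missense.
Codon 2: GGA (Gly) → CGA (Arg) — missense.
Codon 5: AAT (Asn) → ACT (Thr) — missense.
Codon 6: CGG (Arg) → CGA (Arg) — synonymous.
Codon 7: TTC (Phe) → TCC (Ser) — missense.
Codon 8: ACA (Thr) → ACC (Thr) — synonymous.
Synonymous: 2 of 6.

2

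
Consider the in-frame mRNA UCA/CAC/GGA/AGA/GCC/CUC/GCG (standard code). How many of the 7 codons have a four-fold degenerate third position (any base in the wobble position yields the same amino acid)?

Codon 1 UCA (Ser): third position 4-fold.
Codon 2 CAC (His): third position 2-fold.
Codon 3 GGA (Gly): third position 4-fold.
Codon 4 AGA (Arg): third position 2-fold.
Codon 5 GCC (Ala): third position 4-fold.
Codon 6 CUC (Leu): third position 4-fold.
Codon 7 GCG (Ala): third position 4-fold.
Four-fold degenerate third positions: 5.

5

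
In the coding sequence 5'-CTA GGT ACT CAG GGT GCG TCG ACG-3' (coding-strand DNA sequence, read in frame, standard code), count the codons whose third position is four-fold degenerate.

7

Codon 1 CTA (Leu): third position 4-fold.
Codon 2 GGT (Gly): third position 4-fold.
Codon 3 ACT (Thr): third position 4-fold.
Codon 4 CAG (Gln): third position 2-fold.
Codon 5 GGT (Gly): third position 4-fold.
Codon 6 GCG (Ala): third position 4-fold.
Codon 7 TCG (Ser): third position 4-fold.
Codon 8 ACG (Thr): third position 4-fold.
Four-fold degenerate third positions: 7.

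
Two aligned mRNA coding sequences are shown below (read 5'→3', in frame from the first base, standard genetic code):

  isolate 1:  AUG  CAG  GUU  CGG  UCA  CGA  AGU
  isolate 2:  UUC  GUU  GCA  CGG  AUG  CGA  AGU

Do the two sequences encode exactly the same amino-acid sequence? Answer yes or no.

Codon 1: AUG Met / UUC Phe — nonsynonymous.
Codon 2: CAG Gln / GUU Val — nonsynonymous.
Codon 3: GUU Val / GCA Ala — nonsynonymous.
Codon 4: CGG Arg / CGG Arg — identical.
Codon 5: UCA Ser / AUG Met — nonsynonymous.
Codon 6: CGA Arg / CGA Arg — identical.
Codon 7: AGU Ser / AGU Ser — identical.
Nonsynonymous differences: 4 → different protein.

no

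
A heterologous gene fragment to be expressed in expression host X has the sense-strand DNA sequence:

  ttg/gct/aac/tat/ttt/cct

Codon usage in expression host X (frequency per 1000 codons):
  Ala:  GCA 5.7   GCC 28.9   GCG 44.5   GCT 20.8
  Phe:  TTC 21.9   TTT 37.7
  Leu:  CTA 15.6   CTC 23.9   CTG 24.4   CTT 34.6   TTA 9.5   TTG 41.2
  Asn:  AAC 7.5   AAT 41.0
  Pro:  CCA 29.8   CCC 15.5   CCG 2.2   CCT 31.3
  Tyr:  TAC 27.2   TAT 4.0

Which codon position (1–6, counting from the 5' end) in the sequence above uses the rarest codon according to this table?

Codon 1 TTG (Leu): 41.2 per 1000.
Codon 2 GCT (Ala): 20.8 per 1000.
Codon 3 AAC (Asn): 7.5 per 1000.
Codon 4 TAT (Tyr): 4.0 per 1000.
Codon 5 TTT (Phe): 37.7 per 1000.
Codon 6 CCT (Pro): 31.3 per 1000.
Lowest frequency is 4.0 at codon 4.

4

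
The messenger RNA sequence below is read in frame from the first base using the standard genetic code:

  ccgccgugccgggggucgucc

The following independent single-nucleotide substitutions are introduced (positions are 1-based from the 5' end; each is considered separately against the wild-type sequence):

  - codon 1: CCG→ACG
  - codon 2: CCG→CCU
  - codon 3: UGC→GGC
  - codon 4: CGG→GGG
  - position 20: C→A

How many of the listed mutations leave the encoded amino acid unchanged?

1

Codon 1: CCG (Pro) → ACG (Thr) — missense.
Codon 2: CCG (Pro) → CCU (Pro) — synonymous.
Codon 3: UGC (Cys) → GGC (Gly) — missense.
Codon 4: CGG (Arg) → GGG (Gly) — missense.
Codon 7: UCC (Ser) → UAC (Tyr) — missense.
Synonymous: 1 of 5.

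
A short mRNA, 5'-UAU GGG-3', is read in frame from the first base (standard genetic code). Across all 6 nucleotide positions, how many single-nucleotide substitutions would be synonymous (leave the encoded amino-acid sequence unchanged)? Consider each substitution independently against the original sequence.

Codon 1 (UAU, Tyr): 1 synonymous substitution.
Codon 2 (GGG, Gly): 3 synonymous substitutions.
Total: 1 + 3 = 4.

4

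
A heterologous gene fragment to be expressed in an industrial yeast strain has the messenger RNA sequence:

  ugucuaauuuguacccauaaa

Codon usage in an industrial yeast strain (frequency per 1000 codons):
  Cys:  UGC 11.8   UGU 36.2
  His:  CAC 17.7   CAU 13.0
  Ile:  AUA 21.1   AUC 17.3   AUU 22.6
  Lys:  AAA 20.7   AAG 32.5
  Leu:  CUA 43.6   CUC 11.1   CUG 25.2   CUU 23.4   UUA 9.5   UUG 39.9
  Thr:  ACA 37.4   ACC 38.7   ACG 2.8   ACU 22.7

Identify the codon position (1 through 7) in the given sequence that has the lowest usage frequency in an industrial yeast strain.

6

Codon 1 UGU (Cys): 36.2 per 1000.
Codon 2 CUA (Leu): 43.6 per 1000.
Codon 3 AUU (Ile): 22.6 per 1000.
Codon 4 UGU (Cys): 36.2 per 1000.
Codon 5 ACC (Thr): 38.7 per 1000.
Codon 6 CAU (His): 13.0 per 1000.
Codon 7 AAA (Lys): 20.7 per 1000.
Lowest frequency is 13.0 at codon 6.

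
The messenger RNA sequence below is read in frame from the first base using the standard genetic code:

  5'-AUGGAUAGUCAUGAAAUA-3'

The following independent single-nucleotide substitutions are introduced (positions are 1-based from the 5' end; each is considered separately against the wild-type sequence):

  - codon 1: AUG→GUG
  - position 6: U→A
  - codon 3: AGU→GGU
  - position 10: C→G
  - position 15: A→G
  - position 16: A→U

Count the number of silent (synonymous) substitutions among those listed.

1

Codon 1: AUG (Met) → GUG (Val) — missense.
Codon 2: GAU (Asp) → GAA (Glu) — missense.
Codon 3: AGU (Ser) → GGU (Gly) — missense.
Codon 4: CAU (His) → GAU (Asp) — missense.
Codon 5: GAA (Glu) → GAG (Glu) — synonymous.
Codon 6: AUA (Ile) → UUA (Leu) — missense.
Synonymous: 1 of 6.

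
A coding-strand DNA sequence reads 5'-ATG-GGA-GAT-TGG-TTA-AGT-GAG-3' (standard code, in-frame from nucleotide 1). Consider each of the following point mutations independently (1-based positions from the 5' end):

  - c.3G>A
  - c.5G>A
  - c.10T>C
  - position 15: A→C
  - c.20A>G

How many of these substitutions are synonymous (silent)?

0

Codon 1: ATG (Met) → ATA (Ile) — missense.
Codon 2: GGA (Gly) → GAA (Glu) — missense.
Codon 4: TGG (Trp) → CGG (Arg) — missense.
Codon 5: TTA (Leu) → TTC (Phe) — missense.
Codon 7: GAG (Glu) → GGG (Gly) — missense.
Synonymous: 0 of 5.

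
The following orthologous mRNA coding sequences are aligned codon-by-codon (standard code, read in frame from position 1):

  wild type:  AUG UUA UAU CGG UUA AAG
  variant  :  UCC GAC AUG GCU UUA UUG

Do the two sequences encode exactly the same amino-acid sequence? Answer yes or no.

no

Codon 1: AUG Met / UCC Ser — nonsynonymous.
Codon 2: UUA Leu / GAC Asp — nonsynonymous.
Codon 3: UAU Tyr / AUG Met — nonsynonymous.
Codon 4: CGG Arg / GCU Ala — nonsynonymous.
Codon 5: UUA Leu / UUA Leu — identical.
Codon 6: AAG Lys / UUG Leu — nonsynonymous.
Nonsynonymous differences: 5 → different protein.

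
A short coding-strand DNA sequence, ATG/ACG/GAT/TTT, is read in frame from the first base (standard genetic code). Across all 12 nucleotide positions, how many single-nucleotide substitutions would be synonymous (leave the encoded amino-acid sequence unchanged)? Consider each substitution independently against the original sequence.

5

Codon 1 (ATG, Met): 0 synonymous substitutions.
Codon 2 (ACG, Thr): 3 synonymous substitutions.
Codon 3 (GAT, Asp): 1 synonymous substitution.
Codon 4 (TTT, Phe): 1 synonymous substitution.
Total: 0 + 3 + 1 + 1 = 5.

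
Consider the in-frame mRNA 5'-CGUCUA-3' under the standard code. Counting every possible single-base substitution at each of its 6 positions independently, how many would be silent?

Codon 1 (CGU, Arg): 3 synonymous substitutions.
Codon 2 (CUA, Leu): 4 synonymous substitutions.
Total: 3 + 4 = 7.

7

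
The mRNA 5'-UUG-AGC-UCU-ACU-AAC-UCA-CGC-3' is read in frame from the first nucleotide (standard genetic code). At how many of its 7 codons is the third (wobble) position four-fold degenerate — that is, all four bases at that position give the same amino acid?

4

Codon 1 UUG (Leu): third position 2-fold.
Codon 2 AGC (Ser): third position 2-fold.
Codon 3 UCU (Ser): third position 4-fold.
Codon 4 ACU (Thr): third position 4-fold.
Codon 5 AAC (Asn): third position 2-fold.
Codon 6 UCA (Ser): third position 4-fold.
Codon 7 CGC (Arg): third position 4-fold.
Four-fold degenerate third positions: 4.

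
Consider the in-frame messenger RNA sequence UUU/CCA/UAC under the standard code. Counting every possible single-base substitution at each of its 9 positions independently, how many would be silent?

5

Codon 1 (UUU, Phe): 1 synonymous substitution.
Codon 2 (CCA, Pro): 3 synonymous substitutions.
Codon 3 (UAC, Tyr): 1 synonymous substitution.
Total: 1 + 3 + 1 = 5.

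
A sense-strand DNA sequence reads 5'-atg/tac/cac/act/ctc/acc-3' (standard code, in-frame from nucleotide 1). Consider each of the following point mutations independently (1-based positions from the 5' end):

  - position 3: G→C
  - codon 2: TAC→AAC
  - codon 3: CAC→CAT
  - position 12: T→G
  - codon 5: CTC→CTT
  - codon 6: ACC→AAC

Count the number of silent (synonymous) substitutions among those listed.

3

Codon 1: ATG (Met) → ATC (Ile) — missense.
Codon 2: TAC (Tyr) → AAC (Asn) — missense.
Codon 3: CAC (His) → CAT (His) — synonymous.
Codon 4: ACT (Thr) → ACG (Thr) — synonymous.
Codon 5: CTC (Leu) → CTT (Leu) — synonymous.
Codon 6: ACC (Thr) → AAC (Asn) — missense.
Synonymous: 3 of 6.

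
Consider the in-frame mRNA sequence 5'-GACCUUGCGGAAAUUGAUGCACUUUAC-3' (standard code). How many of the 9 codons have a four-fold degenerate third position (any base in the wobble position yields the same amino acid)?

4

Codon 1 GAC (Asp): third position 2-fold.
Codon 2 CUU (Leu): third position 4-fold.
Codon 3 GCG (Ala): third position 4-fold.
Codon 4 GAA (Glu): third position 2-fold.
Codon 5 AUU (Ile): third position 3-fold.
Codon 6 GAU (Asp): third position 2-fold.
Codon 7 GCA (Ala): third position 4-fold.
Codon 8 CUU (Leu): third position 4-fold.
Codon 9 UAC (Tyr): third position 2-fold.
Four-fold degenerate third positions: 4.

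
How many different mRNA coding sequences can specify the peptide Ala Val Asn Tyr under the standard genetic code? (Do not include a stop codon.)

64

Ala: 4 codons.
Val: 4 codons.
Asn: 2 codons.
Tyr: 2 codons.
4 × 4 × 2 × 2 = 64.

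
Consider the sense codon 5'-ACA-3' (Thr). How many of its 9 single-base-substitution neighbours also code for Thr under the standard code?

Position 1: none → 0 synonymous.
Position 2: none → 0 synonymous.
Position 3: ACU, ACC, ACG → 3 synonymous.
Total: 0 + 0 + 3 = 3.

3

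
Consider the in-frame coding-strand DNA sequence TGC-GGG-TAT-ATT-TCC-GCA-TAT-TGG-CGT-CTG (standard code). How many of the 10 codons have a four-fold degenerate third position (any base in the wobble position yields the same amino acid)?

5

Codon 1 TGC (Cys): third position 2-fold.
Codon 2 GGG (Gly): third position 4-fold.
Codon 3 TAT (Tyr): third position 2-fold.
Codon 4 ATT (Ile): third position 3-fold.
Codon 5 TCC (Ser): third position 4-fold.
Codon 6 GCA (Ala): third position 4-fold.
Codon 7 TAT (Tyr): third position 2-fold.
Codon 8 TGG (Trp): third position 1-fold.
Codon 9 CGT (Arg): third position 4-fold.
Codon 10 CTG (Leu): third position 4-fold.
Four-fold degenerate third positions: 5.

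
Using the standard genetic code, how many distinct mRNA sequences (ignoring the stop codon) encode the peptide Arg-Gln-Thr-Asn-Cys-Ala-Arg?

Arg: 6 codons.
Gln: 2 codons.
Thr: 4 codons.
Asn: 2 codons.
Cys: 2 codons.
Ala: 4 codons.
Arg: 6 codons.
6 × 2 × 4 × 2 × 2 × 4 × 6 = 4608.

4608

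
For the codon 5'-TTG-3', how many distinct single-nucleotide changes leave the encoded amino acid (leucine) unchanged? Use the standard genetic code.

2

Position 1: CTG → 1 synonymous.
Position 2: none → 0 synonymous.
Position 3: TTA → 1 synonymous.
Total: 1 + 0 + 1 = 2.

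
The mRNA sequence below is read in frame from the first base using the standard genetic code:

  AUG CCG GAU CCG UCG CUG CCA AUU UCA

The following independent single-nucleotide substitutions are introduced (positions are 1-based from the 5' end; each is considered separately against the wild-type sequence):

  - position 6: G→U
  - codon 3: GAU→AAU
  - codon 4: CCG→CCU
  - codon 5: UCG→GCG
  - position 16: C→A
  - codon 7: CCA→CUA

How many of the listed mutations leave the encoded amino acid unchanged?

Codon 2: CCG (Pro) → CCU (Pro) — synonymous.
Codon 3: GAU (Asp) → AAU (Asn) — missense.
Codon 4: CCG (Pro) → CCU (Pro) — synonymous.
Codon 5: UCG (Ser) → GCG (Ala) — missense.
Codon 6: CUG (Leu) → AUG (Met) — missense.
Codon 7: CCA (Pro) → CUA (Leu) — missense.
Synonymous: 2 of 6.

2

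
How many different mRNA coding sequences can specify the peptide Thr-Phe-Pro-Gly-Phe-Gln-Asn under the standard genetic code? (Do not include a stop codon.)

Thr: 4 codons.
Phe: 2 codons.
Pro: 4 codons.
Gly: 4 codons.
Phe: 2 codons.
Gln: 2 codons.
Asn: 2 codons.
4 × 2 × 4 × 4 × 2 × 2 × 2 = 1024.

1024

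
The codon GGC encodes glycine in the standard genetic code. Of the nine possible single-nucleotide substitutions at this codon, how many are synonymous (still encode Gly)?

3

Position 1: none → 0 synonymous.
Position 2: none → 0 synonymous.
Position 3: GGU, GGA, GGG → 3 synonymous.
Total: 0 + 0 + 3 = 3.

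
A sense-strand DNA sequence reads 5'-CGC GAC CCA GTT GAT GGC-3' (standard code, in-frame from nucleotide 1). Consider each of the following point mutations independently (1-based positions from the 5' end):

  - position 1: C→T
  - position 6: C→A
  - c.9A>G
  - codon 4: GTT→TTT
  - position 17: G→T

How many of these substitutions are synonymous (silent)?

1

Codon 1: CGC (Arg) → TGC (Cys) — missense.
Codon 2: GAC (Asp) → GAA (Glu) — missense.
Codon 3: CCA (Pro) → CCG (Pro) — synonymous.
Codon 4: GTT (Val) → TTT (Phe) — missense.
Codon 6: GGC (Gly) → GTC (Val) — missense.
Synonymous: 1 of 5.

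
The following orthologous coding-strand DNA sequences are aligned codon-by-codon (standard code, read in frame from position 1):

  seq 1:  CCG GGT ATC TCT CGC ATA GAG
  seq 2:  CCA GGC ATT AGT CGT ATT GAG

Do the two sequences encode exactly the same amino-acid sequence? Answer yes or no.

Codon 1: CCG Pro / CCA Pro — synonymous.
Codon 2: GGT Gly / GGC Gly — synonymous.
Codon 3: ATC Ile / ATT Ile — synonymous.
Codon 4: TCT Ser / AGT Ser — synonymous.
Codon 5: CGC Arg / CGT Arg — synonymous.
Codon 6: ATA Ile / ATT Ile — synonymous.
Codon 7: GAG Glu / GAG Glu — identical.
Nonsynonymous differences: 0 → same protein.

yes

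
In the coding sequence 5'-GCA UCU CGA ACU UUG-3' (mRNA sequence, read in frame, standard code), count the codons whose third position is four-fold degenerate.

Codon 1 GCA (Ala): third position 4-fold.
Codon 2 UCU (Ser): third position 4-fold.
Codon 3 CGA (Arg): third position 4-fold.
Codon 4 ACU (Thr): third position 4-fold.
Codon 5 UUG (Leu): third position 2-fold.
Four-fold degenerate third positions: 4.

4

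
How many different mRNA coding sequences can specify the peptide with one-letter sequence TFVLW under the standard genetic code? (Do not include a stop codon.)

192

Thr: 4 codons.
Phe: 2 codons.
Val: 4 codons.
Leu: 6 codons.
Trp: 1 codon.
4 × 2 × 4 × 6 × 1 = 192.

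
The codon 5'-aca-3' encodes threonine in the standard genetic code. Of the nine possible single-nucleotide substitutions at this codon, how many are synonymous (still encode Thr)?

Position 1: none → 0 synonymous.
Position 2: none → 0 synonymous.
Position 3: ACT, ACC, ACG → 3 synonymous.
Total: 0 + 0 + 3 = 3.

3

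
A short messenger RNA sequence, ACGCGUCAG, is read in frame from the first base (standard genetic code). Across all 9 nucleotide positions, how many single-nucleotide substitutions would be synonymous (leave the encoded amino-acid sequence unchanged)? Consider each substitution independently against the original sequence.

Codon 1 (ACG, Thr): 3 synonymous substitutions.
Codon 2 (CGU, Arg): 3 synonymous substitutions.
Codon 3 (CAG, Gln): 1 synonymous substitution.
Total: 3 + 3 + 1 = 7.

7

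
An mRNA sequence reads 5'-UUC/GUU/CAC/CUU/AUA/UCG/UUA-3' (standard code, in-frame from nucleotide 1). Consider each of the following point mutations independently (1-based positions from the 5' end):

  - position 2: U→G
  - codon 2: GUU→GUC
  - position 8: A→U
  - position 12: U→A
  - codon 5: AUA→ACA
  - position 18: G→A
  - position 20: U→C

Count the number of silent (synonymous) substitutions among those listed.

Codon 1: UUC (Phe) → UGC (Cys) — missense.
Codon 2: GUU (Val) → GUC (Val) — synonymous.
Codon 3: CAC (His) → CUC (Leu) — missense.
Codon 4: CUU (Leu) → CUA (Leu) — synonymous.
Codon 5: AUA (Ile) → ACA (Thr) — missense.
Codon 6: UCG (Ser) → UCA (Ser) — synonymous.
Codon 7: UUA (Leu) → UCA (Ser) — missense.
Synonymous: 3 of 7.

3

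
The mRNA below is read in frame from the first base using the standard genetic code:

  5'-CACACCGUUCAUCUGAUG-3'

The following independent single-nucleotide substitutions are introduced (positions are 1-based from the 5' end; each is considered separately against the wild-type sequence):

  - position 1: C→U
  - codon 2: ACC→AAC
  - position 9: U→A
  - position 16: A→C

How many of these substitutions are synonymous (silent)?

Codon 1: CAC (His) → UAC (Tyr) — missense.
Codon 2: ACC (Thr) → AAC (Asn) — missense.
Codon 3: GUU (Val) → GUA (Val) — synonymous.
Codon 6: AUG (Met) → CUG (Leu) — missense.
Synonymous: 1 of 4.

1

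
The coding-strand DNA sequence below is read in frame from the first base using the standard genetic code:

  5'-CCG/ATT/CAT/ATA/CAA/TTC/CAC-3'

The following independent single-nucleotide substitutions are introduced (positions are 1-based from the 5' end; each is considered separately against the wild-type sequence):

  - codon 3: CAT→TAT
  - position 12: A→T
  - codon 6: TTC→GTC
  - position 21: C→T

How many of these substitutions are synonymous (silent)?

2

Codon 3: CAT (His) → TAT (Tyr) — missense.
Codon 4: ATA (Ile) → ATT (Ile) — synonymous.
Codon 6: TTC (Phe) → GTC (Val) — missense.
Codon 7: CAC (His) → CAT (His) — synonymous.
Synonymous: 2 of 4.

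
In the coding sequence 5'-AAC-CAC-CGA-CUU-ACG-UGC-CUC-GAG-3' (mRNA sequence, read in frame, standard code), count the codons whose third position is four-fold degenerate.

4

Codon 1 AAC (Asn): third position 2-fold.
Codon 2 CAC (His): third position 2-fold.
Codon 3 CGA (Arg): third position 4-fold.
Codon 4 CUU (Leu): third position 4-fold.
Codon 5 ACG (Thr): third position 4-fold.
Codon 6 UGC (Cys): third position 2-fold.
Codon 7 CUC (Leu): third position 4-fold.
Codon 8 GAG (Glu): third position 2-fold.
Four-fold degenerate third positions: 4.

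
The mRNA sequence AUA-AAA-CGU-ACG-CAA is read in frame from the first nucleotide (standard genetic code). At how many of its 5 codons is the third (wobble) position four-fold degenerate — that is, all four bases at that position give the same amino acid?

2

Codon 1 AUA (Ile): third position 3-fold.
Codon 2 AAA (Lys): third position 2-fold.
Codon 3 CGU (Arg): third position 4-fold.
Codon 4 ACG (Thr): third position 4-fold.
Codon 5 CAA (Gln): third position 2-fold.
Four-fold degenerate third positions: 2.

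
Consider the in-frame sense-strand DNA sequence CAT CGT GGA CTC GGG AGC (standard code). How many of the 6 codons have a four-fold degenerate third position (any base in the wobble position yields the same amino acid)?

Codon 1 CAT (His): third position 2-fold.
Codon 2 CGT (Arg): third position 4-fold.
Codon 3 GGA (Gly): third position 4-fold.
Codon 4 CTC (Leu): third position 4-fold.
Codon 5 GGG (Gly): third position 4-fold.
Codon 6 AGC (Ser): third position 2-fold.
Four-fold degenerate third positions: 4.

4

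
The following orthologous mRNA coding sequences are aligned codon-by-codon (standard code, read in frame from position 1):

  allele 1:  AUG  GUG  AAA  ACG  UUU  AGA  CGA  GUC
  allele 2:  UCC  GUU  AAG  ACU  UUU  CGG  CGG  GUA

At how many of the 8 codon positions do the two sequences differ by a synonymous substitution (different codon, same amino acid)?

Codon 1: AUG Met / UCC Ser — nonsynonymous.
Codon 2: GUG Val / GUU Val — synonymous.
Codon 3: AAA Lys / AAG Lys — synonymous.
Codon 4: ACG Thr / ACU Thr — synonymous.
Codon 5: UUU Phe / UUU Phe — identical.
Codon 6: AGA Arg / CGG Arg — synonymous.
Codon 7: CGA Arg / CGG Arg — synonymous.
Codon 8: GUC Val / GUA Val — synonymous.
Synonymous differences: 6.

6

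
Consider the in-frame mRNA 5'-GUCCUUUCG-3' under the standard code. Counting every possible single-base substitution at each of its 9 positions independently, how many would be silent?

Codon 1 (GUC, Val): 3 synonymous substitutions.
Codon 2 (CUU, Leu): 3 synonymous substitutions.
Codon 3 (UCG, Ser): 3 synonymous substitutions.
Total: 3 + 3 + 3 = 9.

9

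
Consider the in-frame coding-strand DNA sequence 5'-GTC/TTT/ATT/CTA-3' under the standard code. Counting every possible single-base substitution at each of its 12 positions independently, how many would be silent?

10

Codon 1 (GTC, Val): 3 synonymous substitutions.
Codon 2 (TTT, Phe): 1 synonymous substitution.
Codon 3 (ATT, Ile): 2 synonymous substitutions.
Codon 4 (CTA, Leu): 4 synonymous substitutions.
Total: 3 + 1 + 2 + 4 = 10.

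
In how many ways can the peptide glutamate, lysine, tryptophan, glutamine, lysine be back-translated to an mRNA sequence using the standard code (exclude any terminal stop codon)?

16

Glu: 2 codons.
Lys: 2 codons.
Trp: 1 codon.
Gln: 2 codons.
Lys: 2 codons.
2 × 2 × 1 × 2 × 2 = 16.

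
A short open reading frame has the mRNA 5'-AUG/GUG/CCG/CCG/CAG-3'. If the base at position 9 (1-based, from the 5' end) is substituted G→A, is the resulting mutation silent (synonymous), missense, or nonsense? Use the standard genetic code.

Position 9 falls in codon 3: CCG → Pro.
After the substitution the codon is CCA → Pro.
Both encode Pro, so the change is synonymous.

silent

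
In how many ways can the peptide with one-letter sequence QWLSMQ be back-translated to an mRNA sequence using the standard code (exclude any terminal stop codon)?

Gln: 2 codons.
Trp: 1 codon.
Leu: 6 codons.
Ser: 6 codons.
Met: 1 codon.
Gln: 2 codons.
2 × 1 × 6 × 6 × 1 × 2 = 144.

144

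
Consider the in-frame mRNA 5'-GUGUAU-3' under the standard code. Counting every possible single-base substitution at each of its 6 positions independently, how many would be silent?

Codon 1 (GUG, Val): 3 synonymous substitutions.
Codon 2 (UAU, Tyr): 1 synonymous substitution.
Total: 3 + 1 = 4.

4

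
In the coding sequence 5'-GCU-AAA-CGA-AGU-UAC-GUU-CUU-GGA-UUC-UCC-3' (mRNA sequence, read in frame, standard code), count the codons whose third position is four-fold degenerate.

6

Codon 1 GCU (Ala): third position 4-fold.
Codon 2 AAA (Lys): third position 2-fold.
Codon 3 CGA (Arg): third position 4-fold.
Codon 4 AGU (Ser): third position 2-fold.
Codon 5 UAC (Tyr): third position 2-fold.
Codon 6 GUU (Val): third position 4-fold.
Codon 7 CUU (Leu): third position 4-fold.
Codon 8 GGA (Gly): third position 4-fold.
Codon 9 UUC (Phe): third position 2-fold.
Codon 10 UCC (Ser): third position 4-fold.
Four-fold degenerate third positions: 6.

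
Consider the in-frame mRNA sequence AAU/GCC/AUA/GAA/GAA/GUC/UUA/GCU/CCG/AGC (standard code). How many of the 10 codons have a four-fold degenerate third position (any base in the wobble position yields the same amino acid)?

Codon 1 AAU (Asn): third position 2-fold.
Codon 2 GCC (Ala): third position 4-fold.
Codon 3 AUA (Ile): third position 3-fold.
Codon 4 GAA (Glu): third position 2-fold.
Codon 5 GAA (Glu): third position 2-fold.
Codon 6 GUC (Val): third position 4-fold.
Codon 7 UUA (Leu): third position 2-fold.
Codon 8 GCU (Ala): third position 4-fold.
Codon 9 CCG (Pro): third position 4-fold.
Codon 10 AGC (Ser): third position 2-fold.
Four-fold degenerate third positions: 4.

4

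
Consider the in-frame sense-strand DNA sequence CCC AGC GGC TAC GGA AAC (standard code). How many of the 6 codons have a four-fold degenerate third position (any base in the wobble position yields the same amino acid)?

Codon 1 CCC (Pro): third position 4-fold.
Codon 2 AGC (Ser): third position 2-fold.
Codon 3 GGC (Gly): third position 4-fold.
Codon 4 TAC (Tyr): third position 2-fold.
Codon 5 GGA (Gly): third position 4-fold.
Codon 6 AAC (Asn): third position 2-fold.
Four-fold degenerate third positions: 3.

3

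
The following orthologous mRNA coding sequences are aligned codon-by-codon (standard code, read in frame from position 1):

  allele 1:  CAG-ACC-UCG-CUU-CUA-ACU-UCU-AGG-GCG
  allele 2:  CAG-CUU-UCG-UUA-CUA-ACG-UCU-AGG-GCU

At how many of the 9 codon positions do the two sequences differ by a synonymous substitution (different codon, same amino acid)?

Codon 1: CAG Gln / CAG Gln — identical.
Codon 2: ACC Thr / CUU Leu — nonsynonymous.
Codon 3: UCG Ser / UCG Ser — identical.
Codon 4: CUU Leu / UUA Leu — synonymous.
Codon 5: CUA Leu / CUA Leu — identical.
Codon 6: ACU Thr / ACG Thr — synonymous.
Codon 7: UCU Ser / UCU Ser — identical.
Codon 8: AGG Arg / AGG Arg — identical.
Codon 9: GCG Ala / GCU Ala — synonymous.
Synonymous differences: 3.

3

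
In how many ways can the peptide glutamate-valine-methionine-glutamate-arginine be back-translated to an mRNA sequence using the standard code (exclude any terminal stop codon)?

96

Glu: 2 codons.
Val: 4 codons.
Met: 1 codon.
Glu: 2 codons.
Arg: 6 codons.
2 × 4 × 1 × 2 × 6 = 96.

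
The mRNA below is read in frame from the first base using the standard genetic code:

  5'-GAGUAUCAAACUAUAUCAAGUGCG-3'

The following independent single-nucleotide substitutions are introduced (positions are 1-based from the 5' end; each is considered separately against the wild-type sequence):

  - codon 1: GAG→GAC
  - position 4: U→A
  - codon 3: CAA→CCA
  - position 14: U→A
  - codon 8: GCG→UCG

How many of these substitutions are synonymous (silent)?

Codon 1: GAG (Glu) → GAC (Asp) — missense.
Codon 2: UAU (Tyr) → AAU (Asn) — missense.
Codon 3: CAA (Gln) → CCA (Pro) — missense.
Codon 5: AUA (Ile) → AAA (Lys) — missense.
Codon 8: GCG (Ala) → UCG (Ser) — missense.
Synonymous: 0 of 5.

0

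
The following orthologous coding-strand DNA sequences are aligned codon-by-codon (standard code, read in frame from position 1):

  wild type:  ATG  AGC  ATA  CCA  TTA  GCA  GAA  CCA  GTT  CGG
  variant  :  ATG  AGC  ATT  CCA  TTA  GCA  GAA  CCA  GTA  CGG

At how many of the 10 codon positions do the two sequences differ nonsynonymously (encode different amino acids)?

0

Codon 1: ATG Met / ATG Met — identical.
Codon 2: AGC Ser / AGC Ser — identical.
Codon 3: ATA Ile / ATT Ile — synonymous.
Codon 4: CCA Pro / CCA Pro — identical.
Codon 5: TTA Leu / TTA Leu — identical.
Codon 6: GCA Ala / GCA Ala — identical.
Codon 7: GAA Glu / GAA Glu — identical.
Codon 8: CCA Pro / CCA Pro — identical.
Codon 9: GTT Val / GTA Val — synonymous.
Codon 10: CGG Arg / CGG Arg — identical.
Nonsynonymous differences: 0.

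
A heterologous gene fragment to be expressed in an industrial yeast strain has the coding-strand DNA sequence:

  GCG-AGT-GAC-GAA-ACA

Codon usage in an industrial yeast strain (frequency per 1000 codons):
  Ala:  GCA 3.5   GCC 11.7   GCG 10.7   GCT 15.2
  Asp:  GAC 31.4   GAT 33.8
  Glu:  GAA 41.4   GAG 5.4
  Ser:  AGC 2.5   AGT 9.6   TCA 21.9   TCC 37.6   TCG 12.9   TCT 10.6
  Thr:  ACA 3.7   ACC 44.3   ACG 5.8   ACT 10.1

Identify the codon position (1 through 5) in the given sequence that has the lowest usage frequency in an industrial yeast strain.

5

Codon 1 GCG (Ala): 10.7 per 1000.
Codon 2 AGT (Ser): 9.6 per 1000.
Codon 3 GAC (Asp): 31.4 per 1000.
Codon 4 GAA (Glu): 41.4 per 1000.
Codon 5 ACA (Thr): 3.7 per 1000.
Lowest frequency is 3.7 at codon 5.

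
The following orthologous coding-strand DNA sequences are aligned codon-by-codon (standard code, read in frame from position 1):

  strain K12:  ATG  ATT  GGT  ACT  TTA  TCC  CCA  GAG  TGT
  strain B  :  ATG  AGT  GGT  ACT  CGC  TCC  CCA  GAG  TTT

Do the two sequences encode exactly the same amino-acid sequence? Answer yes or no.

Codon 1: ATG Met / ATG Met — identical.
Codon 2: ATT Ile / AGT Ser — nonsynonymous.
Codon 3: GGT Gly / GGT Gly — identical.
Codon 4: ACT Thr / ACT Thr — identical.
Codon 5: TTA Leu / CGC Arg — nonsynonymous.
Codon 6: TCC Ser / TCC Ser — identical.
Codon 7: CCA Pro / CCA Pro — identical.
Codon 8: GAG Glu / GAG Glu — identical.
Codon 9: TGT Cys / TTT Phe — nonsynonymous.
Nonsynonymous differences: 3 → different protein.

no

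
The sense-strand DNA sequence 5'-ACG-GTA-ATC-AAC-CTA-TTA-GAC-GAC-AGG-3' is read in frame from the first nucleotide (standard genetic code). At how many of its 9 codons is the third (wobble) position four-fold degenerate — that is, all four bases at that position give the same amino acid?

3

Codon 1 ACG (Thr): third position 4-fold.
Codon 2 GTA (Val): third position 4-fold.
Codon 3 ATC (Ile): third position 3-fold.
Codon 4 AAC (Asn): third position 2-fold.
Codon 5 CTA (Leu): third position 4-fold.
Codon 6 TTA (Leu): third position 2-fold.
Codon 7 GAC (Asp): third position 2-fold.
Codon 8 GAC (Asp): third position 2-fold.
Codon 9 AGG (Arg): third position 2-fold.
Four-fold degenerate third positions: 3.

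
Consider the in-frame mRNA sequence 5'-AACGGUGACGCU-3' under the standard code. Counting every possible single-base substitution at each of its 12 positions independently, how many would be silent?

Codon 1 (AAC, Asn): 1 synonymous substitution.
Codon 2 (GGU, Gly): 3 synonymous substitutions.
Codon 3 (GAC, Asp): 1 synonymous substitution.
Codon 4 (GCU, Ala): 3 synonymous substitutions.
Total: 1 + 3 + 1 + 3 = 8.

8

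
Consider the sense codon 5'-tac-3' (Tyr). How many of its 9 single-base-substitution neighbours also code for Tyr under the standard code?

1

Position 1: none → 0 synonymous.
Position 2: none → 0 synonymous.
Position 3: TAT → 1 synonymous.
Total: 0 + 0 + 1 = 1.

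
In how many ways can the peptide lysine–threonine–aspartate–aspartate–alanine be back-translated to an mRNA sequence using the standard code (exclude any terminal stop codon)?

128

Lys: 2 codons.
Thr: 4 codons.
Asp: 2 codons.
Asp: 2 codons.
Ala: 4 codons.
2 × 4 × 2 × 2 × 4 = 128.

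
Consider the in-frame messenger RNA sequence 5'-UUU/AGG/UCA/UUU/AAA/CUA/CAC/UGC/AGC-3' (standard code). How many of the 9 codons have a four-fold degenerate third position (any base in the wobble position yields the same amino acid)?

Codon 1 UUU (Phe): third position 2-fold.
Codon 2 AGG (Arg): third position 2-fold.
Codon 3 UCA (Ser): third position 4-fold.
Codon 4 UUU (Phe): third position 2-fold.
Codon 5 AAA (Lys): third position 2-fold.
Codon 6 CUA (Leu): third position 4-fold.
Codon 7 CAC (His): third position 2-fold.
Codon 8 UGC (Cys): third position 2-fold.
Codon 9 AGC (Ser): third position 2-fold.
Four-fold degenerate third positions: 2.

2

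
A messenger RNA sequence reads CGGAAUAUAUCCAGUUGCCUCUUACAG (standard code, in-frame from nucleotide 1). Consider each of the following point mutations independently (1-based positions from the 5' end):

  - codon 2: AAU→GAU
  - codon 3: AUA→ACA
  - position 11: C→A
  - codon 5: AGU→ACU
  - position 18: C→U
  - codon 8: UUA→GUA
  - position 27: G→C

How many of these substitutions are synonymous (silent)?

1

Codon 2: AAU (Asn) → GAU (Asp) — missense.
Codon 3: AUA (Ile) → ACA (Thr) — missense.
Codon 4: UCC (Ser) → UAC (Tyr) — missense.
Codon 5: AGU (Ser) → ACU (Thr) — missense.
Codon 6: UGC (Cys) → UGU (Cys) — synonymous.
Codon 8: UUA (Leu) → GUA (Val) — missense.
Codon 9: CAG (Gln) → CAC (His) — missense.
Synonymous: 1 of 7.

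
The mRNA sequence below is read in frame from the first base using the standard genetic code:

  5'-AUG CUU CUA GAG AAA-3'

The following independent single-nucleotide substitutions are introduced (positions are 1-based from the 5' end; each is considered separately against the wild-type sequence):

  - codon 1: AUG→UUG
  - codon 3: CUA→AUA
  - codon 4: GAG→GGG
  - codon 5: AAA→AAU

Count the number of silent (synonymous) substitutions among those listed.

Codon 1: AUG (Met) → UUG (Leu) — missense.
Codon 3: CUA (Leu) → AUA (Ile) — missense.
Codon 4: GAG (Glu) → GGG (Gly) — missense.
Codon 5: AAA (Lys) → AAU (Asn) — missense.
Synonymous: 0 of 4.

0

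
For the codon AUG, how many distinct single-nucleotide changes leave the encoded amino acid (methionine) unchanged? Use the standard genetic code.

0

Position 1: none → 0 synonymous.
Position 2: none → 0 synonymous.
Position 3: none → 0 synonymous.
Total: 0 + 0 + 0 = 0.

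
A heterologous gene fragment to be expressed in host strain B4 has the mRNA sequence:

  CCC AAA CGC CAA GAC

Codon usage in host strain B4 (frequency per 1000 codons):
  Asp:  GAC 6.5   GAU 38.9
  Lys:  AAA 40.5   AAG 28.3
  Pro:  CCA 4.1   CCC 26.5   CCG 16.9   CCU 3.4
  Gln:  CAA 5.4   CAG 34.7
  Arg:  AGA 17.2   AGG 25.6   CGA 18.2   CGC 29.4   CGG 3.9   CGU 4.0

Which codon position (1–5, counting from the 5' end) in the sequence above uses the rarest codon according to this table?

Codon 1 CCC (Pro): 26.5 per 1000.
Codon 2 AAA (Lys): 40.5 per 1000.
Codon 3 CGC (Arg): 29.4 per 1000.
Codon 4 CAA (Gln): 5.4 per 1000.
Codon 5 GAC (Asp): 6.5 per 1000.
Lowest frequency is 5.4 at codon 4.

4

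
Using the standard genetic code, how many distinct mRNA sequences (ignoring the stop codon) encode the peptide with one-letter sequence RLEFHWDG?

2304

Arg: 6 codons.
Leu: 6 codons.
Glu: 2 codons.
Phe: 2 codons.
His: 2 codons.
Trp: 1 codon.
Asp: 2 codons.
Gly: 4 codons.
6 × 6 × 2 × 2 × 2 × 1 × 2 × 4 = 2304.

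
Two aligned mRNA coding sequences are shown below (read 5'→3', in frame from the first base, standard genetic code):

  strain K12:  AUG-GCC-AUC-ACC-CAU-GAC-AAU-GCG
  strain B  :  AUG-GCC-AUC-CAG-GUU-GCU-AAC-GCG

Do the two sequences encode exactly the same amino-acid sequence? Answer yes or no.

Codon 1: AUG Met / AUG Met — identical.
Codon 2: GCC Ala / GCC Ala — identical.
Codon 3: AUC Ile / AUC Ile — identical.
Codon 4: ACC Thr / CAG Gln — nonsynonymous.
Codon 5: CAU His / GUU Val — nonsynonymous.
Codon 6: GAC Asp / GCU Ala — nonsynonymous.
Codon 7: AAU Asn / AAC Asn — synonymous.
Codon 8: GCG Ala / GCG Ala — identical.
Nonsynonymous differences: 3 → different protein.

no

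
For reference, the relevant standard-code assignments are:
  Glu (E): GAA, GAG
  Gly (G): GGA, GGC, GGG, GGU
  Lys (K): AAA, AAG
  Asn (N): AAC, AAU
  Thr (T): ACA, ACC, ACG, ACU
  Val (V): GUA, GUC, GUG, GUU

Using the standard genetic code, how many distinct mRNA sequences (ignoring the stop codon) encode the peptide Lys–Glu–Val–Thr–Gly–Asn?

Lys: 2 codons.
Glu: 2 codons.
Val: 4 codons.
Thr: 4 codons.
Gly: 4 codons.
Asn: 2 codons.
2 × 2 × 4 × 4 × 4 × 2 = 512.

512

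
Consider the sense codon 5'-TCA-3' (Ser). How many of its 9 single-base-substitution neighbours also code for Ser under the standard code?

3

Position 1: none → 0 synonymous.
Position 2: none → 0 synonymous.
Position 3: TCT, TCC, TCG → 3 synonymous.
Total: 0 + 0 + 3 = 3.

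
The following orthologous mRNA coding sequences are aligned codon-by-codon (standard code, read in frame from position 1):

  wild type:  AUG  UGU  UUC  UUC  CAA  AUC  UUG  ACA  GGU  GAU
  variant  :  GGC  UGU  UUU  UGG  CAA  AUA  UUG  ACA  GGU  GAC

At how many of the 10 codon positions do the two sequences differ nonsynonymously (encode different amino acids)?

2

Codon 1: AUG Met / GGC Gly — nonsynonymous.
Codon 2: UGU Cys / UGU Cys — identical.
Codon 3: UUC Phe / UUU Phe — synonymous.
Codon 4: UUC Phe / UGG Trp — nonsynonymous.
Codon 5: CAA Gln / CAA Gln — identical.
Codon 6: AUC Ile / AUA Ile — synonymous.
Codon 7: UUG Leu / UUG Leu — identical.
Codon 8: ACA Thr / ACA Thr — identical.
Codon 9: GGU Gly / GGU Gly — identical.
Codon 10: GAU Asp / GAC Asp — synonymous.
Nonsynonymous differences: 2.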